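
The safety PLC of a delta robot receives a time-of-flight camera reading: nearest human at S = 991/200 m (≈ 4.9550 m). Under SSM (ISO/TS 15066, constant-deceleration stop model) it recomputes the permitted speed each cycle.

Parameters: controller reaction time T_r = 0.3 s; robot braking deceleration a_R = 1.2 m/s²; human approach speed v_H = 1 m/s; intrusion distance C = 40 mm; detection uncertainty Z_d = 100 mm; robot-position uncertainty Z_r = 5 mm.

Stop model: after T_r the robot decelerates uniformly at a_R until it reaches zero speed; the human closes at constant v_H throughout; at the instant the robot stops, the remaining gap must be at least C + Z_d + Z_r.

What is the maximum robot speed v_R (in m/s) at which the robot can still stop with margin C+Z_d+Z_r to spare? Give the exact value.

collect terms ⇒ (5/12)·v_R² + (17/15)·v_R + (-451/100) = 0
  disc = (17/15)² − 4·(5/12)·(-451/100) = 7921/900 ; √disc = 89/30
  v_R = (−(17/15) + 89/30) / (2·(5/12)) = 11/5 m/s
check:
T_s = v_R/a_R = (11/5)/(6/5) = 1.8333 s
robot covers v_R·T_r = 2.2000·0.3000 = 0.6600 m before braking
robot under decel: 2.2000²/(2·1.2000) = 2.0167 m
human closes 1.0000·2.1333 = 2.1333 m
residual clearance needed = 0.0400+0.1000+0.0050 = 0.1450 m
sum ≈ 0.6600+2.0167+2.1333+0.1450 ≈ 4.9550 m = S ✓

v_R_max = 11/5 m/s = 2.2000 m/s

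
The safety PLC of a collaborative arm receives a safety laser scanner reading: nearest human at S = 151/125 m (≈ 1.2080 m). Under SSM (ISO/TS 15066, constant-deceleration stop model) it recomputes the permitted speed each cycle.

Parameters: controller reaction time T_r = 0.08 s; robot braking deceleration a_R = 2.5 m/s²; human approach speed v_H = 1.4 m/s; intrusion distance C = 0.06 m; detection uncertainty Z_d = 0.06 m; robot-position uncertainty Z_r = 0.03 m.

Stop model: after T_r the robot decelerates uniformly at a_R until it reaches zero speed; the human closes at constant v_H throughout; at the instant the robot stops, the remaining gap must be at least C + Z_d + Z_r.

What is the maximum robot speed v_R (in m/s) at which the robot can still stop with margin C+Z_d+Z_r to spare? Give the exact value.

v_R_max = 11/10 m/s = 1.1000 m/s

at the boundary: (1/5)·v² + (16/25)·v + (-473/500) = 0
  disc = (16/25)² − 4·(1/5)·(-473/500) = 729/625 ; √disc = 27/25
  v_R = (−(16/25) + 27/25) / (2·(1/5)) = 11/10 m/s
check:
stop time T_s = (11/10)/(5/2) = 0.4400 s
reaction-phase robot travel = 1.1000·0.0800 = 0.0880 m
robot under decel: 1.1000²/(2·2.5000) = 0.2420 m
human over T_r+T_s: 1.4000·(0.0800+0.4400) = 0.7280 m
residual clearance needed = 0.0600+0.0600+0.0300 = 0.1500 m
sum ≈ 0.0880+0.2420+0.7280+0.1500 ≈ 1.2080 m = S ✓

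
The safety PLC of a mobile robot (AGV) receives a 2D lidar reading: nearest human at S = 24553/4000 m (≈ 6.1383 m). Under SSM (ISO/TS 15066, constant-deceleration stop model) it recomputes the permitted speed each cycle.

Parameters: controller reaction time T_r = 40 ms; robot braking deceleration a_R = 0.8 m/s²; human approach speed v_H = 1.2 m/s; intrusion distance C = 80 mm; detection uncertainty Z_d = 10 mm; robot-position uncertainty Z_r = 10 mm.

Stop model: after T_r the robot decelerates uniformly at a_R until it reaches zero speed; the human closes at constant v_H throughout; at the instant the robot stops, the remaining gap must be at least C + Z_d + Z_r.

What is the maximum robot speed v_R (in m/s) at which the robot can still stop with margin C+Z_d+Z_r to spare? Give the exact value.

at the boundary: (5/8)·v² + (77/50)·v + (-23961/4000) = 0
  disc = (77/50)² − 4·(5/8)·(-23961/4000) = 693889/40000 ; √disc = 833/200
  v_R = (−(77/50) + 833/200) / (2·(5/8)) = 21/10 m/s
check:
T_s = v_R/a_R = (21/10)/(4/5) = 2.6250 s
robot in T_r: 2.1000·0.0400 = 0.0840 m
robot covers 2.1000·2.6250 − ½·0.8000·2.6250² = 2.7563 m while stopping
human closes 1.2000·2.6650 = 3.1980 m
residual clearance needed = 0.0800+0.0100+0.0100 = 0.1000 m
sum ≈ 0.0840+2.7563+3.1980+0.1000 ≈ 6.1383 m = S ✓

v_R_max = 21/10 m/s = 2.1000 m/s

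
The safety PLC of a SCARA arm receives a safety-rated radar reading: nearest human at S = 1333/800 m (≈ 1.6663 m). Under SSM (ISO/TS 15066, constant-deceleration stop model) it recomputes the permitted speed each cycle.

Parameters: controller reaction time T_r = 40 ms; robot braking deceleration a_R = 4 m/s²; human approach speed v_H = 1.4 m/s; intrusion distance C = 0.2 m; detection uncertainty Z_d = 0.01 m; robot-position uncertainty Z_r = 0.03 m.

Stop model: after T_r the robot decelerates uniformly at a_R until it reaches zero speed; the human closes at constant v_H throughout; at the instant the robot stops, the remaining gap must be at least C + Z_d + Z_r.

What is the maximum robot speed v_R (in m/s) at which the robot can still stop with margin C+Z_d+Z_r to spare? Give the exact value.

v_R_max = 21/10 m/s = 2.1000 m/s

at the boundary: (1/8)·v² + (39/100)·v + (-5481/4000) = 0
  disc = (39/100)² − 4·(1/8)·(-5481/4000) = 33489/40000 ; √disc = 183/200
  v_R = (−(39/100) + 183/200) / (2·(1/8)) = 21/10 m/s
check:
stop time T_s = (21/10)/4 = 0.5250 s
reaction-phase robot travel = 2.1000·0.0400 = 0.0840 m
braking distance = 2.1000²/(2·4.0000) = 0.5513 m
human over T_r+T_s: 1.4000·(0.0400+0.5250) = 0.7910 m
margins: 0.2000+0.0100+0.0300 = 0.2400 m
sum ≈ 0.0840+0.5513+0.7910+0.2400 ≈ 1.6663 m = S ✓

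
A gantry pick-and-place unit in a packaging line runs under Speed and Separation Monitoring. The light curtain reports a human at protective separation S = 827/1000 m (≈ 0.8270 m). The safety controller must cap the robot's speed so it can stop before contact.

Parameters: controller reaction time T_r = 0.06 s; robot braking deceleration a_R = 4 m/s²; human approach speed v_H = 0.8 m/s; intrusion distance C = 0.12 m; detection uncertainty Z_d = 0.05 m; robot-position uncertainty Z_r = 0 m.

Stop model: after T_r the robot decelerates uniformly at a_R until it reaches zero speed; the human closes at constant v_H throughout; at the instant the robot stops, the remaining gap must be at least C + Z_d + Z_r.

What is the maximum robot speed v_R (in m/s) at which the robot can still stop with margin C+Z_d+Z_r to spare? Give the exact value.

v_R_max = 7/5 m/s = 1.4000 m/s

at the boundary: (1/8)·v² + (13/50)·v + (-609/1000) = 0
  disc = (13/50)² − 4·(1/8)·(-609/1000) = 3721/10000 ; √disc = 61/100
  v_R = (−(13/50) + 61/100) / (2·(1/8)) = 7/5 m/s
check:
stop time T_s = (7/5)/4 = 0.3500 s
robot in T_r: 1.4000·0.0600 = 0.0840 m
robot under decel: 1.4000²/(2·4.0000) = 0.2450 m
human over T_r+T_s: 0.8000·(0.0600+0.3500) = 0.3280 m
margins: 0.1200+0.0500+0.0000 = 0.1700 m
sum ≈ 0.0840+0.2450+0.3280+0.1700 ≈ 0.8270 m = S ✓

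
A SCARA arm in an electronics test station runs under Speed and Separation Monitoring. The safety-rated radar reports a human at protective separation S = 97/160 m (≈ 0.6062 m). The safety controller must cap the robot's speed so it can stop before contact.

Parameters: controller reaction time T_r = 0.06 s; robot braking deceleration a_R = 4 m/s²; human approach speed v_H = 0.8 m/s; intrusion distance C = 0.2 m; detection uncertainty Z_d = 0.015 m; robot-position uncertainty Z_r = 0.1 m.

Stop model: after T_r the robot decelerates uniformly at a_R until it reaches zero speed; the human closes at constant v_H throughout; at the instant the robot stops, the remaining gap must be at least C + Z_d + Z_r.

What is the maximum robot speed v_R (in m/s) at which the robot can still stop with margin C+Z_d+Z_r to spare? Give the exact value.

v_R_max = 7/10 m/s = 0.7000 m/s

at the boundary: (1/8)·v² + (13/50)·v + (-973/4000) = 0
  disc = (13/50)² − 4·(1/8)·(-973/4000) = 7569/40000 ; √disc = 87/200
  v_R = (−(13/50) + 87/200) / (2·(1/8)) = 7/10 m/s
check:
stop time T_s = (7/10)/4 = 0.1750 s
robot in T_r: 0.7000·0.0600 = 0.0420 m
braking distance = 0.7000²/(2·4.0000) = 0.0612 m
human over T_r+T_s: 0.8000·(0.0600+0.1750) = 0.1880 m
residual clearance needed = 0.2000+0.0150+0.1000 = 0.3150 m
sum ≈ 0.0420+0.0612+0.1880+0.3150 ≈ 0.6062 m = S ✓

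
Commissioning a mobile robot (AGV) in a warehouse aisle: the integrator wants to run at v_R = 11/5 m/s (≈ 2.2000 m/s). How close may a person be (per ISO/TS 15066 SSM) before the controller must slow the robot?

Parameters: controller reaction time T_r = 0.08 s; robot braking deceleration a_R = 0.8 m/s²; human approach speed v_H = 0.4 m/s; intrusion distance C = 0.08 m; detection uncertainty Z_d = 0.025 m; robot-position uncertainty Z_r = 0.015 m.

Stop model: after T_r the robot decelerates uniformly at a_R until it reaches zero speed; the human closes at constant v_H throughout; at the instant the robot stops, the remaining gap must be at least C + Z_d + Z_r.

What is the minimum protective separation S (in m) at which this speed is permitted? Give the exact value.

stop time T_s = (11/5)/(4/5) = 2.7500 s
robot covers v_R·T_r = 2.2000·0.0800 = 0.1760 m before braking
robot covers 2.2000·2.7500 − ½·0.8000·2.7500² = 3.0250 m while stopping
person approaches 0.4000·(0.0800+2.7500) = 1.1320 m
margins: 0.0800+0.0250+0.0150 = 0.1200 m
S_min ≈ 0.1760+3.0250+1.1320+0.1200  ⇒  S_min = 4453/1000 m

S_min = 4453/1000 m = 4.4530 m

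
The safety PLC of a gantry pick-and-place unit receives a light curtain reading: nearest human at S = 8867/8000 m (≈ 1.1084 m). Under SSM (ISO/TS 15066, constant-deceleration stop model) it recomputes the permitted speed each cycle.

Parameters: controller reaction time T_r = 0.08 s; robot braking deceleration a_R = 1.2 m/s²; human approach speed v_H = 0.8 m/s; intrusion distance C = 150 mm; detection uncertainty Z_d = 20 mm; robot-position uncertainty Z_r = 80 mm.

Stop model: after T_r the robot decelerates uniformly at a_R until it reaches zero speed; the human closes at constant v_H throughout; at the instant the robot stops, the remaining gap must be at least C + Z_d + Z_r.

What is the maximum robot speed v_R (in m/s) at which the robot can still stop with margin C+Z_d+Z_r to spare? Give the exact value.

quadratic (5/12)·v² + (56/75)·v + (-1271/1600) = 0
  disc = (56/75)² − 4·(5/12)·(-1271/1600) = 677329/360000 ; √disc = 823/600
  v_R = (−(56/75) + 823/600) / (2·(5/12)) = 3/4 m/s
check:
braking lasts T_s = (3/4)/(6/5) = 0.6250 s
robot in T_r: 0.7500·0.0800 = 0.0600 m
robot covers 0.7500·0.6250 − ½·1.2000·0.6250² = 0.2344 m while stopping
person approaches 0.8000·(0.0800+0.6250) = 0.5640 m
C+Z_d+Z_r = 0.1500+0.0200+0.0800 = 0.2500 m
sum ≈ 0.0600+0.2344+0.5640+0.2500 ≈ 1.1084 m = S ✓

v_R_max = 3/4 m/s = 0.7500 m/s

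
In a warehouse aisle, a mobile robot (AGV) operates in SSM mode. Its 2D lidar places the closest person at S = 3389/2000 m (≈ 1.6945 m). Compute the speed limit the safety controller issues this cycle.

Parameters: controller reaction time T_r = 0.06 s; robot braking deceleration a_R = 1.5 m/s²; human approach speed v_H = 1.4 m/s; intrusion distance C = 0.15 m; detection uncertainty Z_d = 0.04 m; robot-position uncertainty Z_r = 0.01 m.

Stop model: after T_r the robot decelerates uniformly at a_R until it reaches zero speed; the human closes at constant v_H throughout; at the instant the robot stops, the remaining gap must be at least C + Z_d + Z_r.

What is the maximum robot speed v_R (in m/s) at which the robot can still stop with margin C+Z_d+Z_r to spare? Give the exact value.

quadratic (1/3)·v² + (149/150)·v + (-2821/2000) = 0
  disc = (149/150)² − 4·(1/3)·(-2821/2000) = 16129/5625 ; √disc = 127/75
  v_R = (−(149/150) + 127/75) / (2·(1/3)) = 21/20 m/s
check:
stop time T_s = (21/20)/(3/2) = 0.7000 s
reaction-phase robot travel = 1.0500·0.0600 = 0.0630 m
robot covers 1.0500·0.7000 − ½·1.5000·0.7000² = 0.3675 m while stopping
human over T_r+T_s: 1.4000·(0.0600+0.7000) = 1.0640 m
residual clearance needed = 0.1500+0.0400+0.0100 = 0.2000 m
sum ≈ 0.0630+0.3675+1.0640+0.2000 ≈ 1.6945 m = S ✓

v_R_max = 21/20 m/s = 1.0500 m/s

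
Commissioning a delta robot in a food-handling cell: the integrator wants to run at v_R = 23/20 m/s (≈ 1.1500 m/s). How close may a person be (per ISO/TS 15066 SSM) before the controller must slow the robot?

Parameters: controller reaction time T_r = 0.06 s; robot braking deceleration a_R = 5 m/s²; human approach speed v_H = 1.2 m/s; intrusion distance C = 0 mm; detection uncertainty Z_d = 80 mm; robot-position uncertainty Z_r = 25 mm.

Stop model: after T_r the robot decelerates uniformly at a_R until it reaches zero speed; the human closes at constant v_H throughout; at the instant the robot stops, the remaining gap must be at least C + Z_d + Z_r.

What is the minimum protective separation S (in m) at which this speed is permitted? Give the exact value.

stop time T_s = (23/20)/5 = 0.2300 s
reaction-phase robot travel = 1.1500·0.0600 = 0.0690 m
robot covers 1.1500·0.2300 − ½·5.0000·0.2300² = 0.1323 m while stopping
human closes 1.2000·0.2900 = 0.3480 m
residual clearance needed = 0.0000+0.0800+0.0250 = 0.1050 m
S_min ≈ 0.0690+0.1323+0.3480+0.1050  ⇒  S_min = 2617/4000 m

S_min = 2617/4000 m = 0.6542 m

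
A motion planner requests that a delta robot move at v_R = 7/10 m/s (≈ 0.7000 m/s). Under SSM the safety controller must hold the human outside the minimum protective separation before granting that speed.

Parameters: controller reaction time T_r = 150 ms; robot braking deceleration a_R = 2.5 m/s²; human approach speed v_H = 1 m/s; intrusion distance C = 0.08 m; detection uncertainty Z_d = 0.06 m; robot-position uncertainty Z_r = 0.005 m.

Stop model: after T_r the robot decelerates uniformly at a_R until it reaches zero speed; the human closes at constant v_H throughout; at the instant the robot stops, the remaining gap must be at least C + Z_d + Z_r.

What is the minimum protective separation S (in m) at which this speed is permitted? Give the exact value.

S_min = 389/500 m = 0.7780 m

braking lasts T_s = (7/10)/(5/2) = 0.2800 s
robot in T_r: 0.7000·0.1500 = 0.1050 m
robot covers 0.7000·0.2800 − ½·2.5000·0.2800² = 0.0980 m while stopping
person approaches 1.0000·(0.1500+0.2800) = 0.4300 m
residual clearance needed = 0.0800+0.0600+0.0050 = 0.1450 m
S_min ≈ 0.1050+0.0980+0.4300+0.1450  ⇒  S_min = 389/500 m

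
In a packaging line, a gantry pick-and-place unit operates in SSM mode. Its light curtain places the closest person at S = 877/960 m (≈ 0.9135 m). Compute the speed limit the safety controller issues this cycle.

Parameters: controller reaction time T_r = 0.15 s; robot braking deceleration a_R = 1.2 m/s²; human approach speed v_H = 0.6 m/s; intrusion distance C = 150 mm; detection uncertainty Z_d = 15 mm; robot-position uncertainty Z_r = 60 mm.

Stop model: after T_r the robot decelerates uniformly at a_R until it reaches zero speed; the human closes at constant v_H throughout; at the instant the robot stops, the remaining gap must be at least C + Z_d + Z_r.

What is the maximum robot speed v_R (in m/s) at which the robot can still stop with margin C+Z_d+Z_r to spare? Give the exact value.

at the boundary: (5/12)·v² + (13/20)·v + (-2873/4800) = 0
  disc = (13/20)² − 4·(5/12)·(-2873/4800) = 20449/14400 ; √disc = 143/120
  v_R = (−(13/20) + 143/120) / (2·(5/12)) = 13/20 m/s
check:
stop time T_s = (13/20)/(6/5) = 0.5417 s
robot covers v_R·T_r = 0.6500·0.1500 = 0.0975 m before braking
robot under decel: 0.6500²/(2·1.2000) = 0.1760 m
person approaches 0.6000·(0.1500+0.5417) = 0.4150 m
C+Z_d+Z_r = 0.1500+0.0150+0.0600 = 0.2250 m
sum ≈ 0.0975+0.1760+0.4150+0.2250 ≈ 0.9135 m = S ✓

v_R_max = 13/20 m/s = 0.6500 m/s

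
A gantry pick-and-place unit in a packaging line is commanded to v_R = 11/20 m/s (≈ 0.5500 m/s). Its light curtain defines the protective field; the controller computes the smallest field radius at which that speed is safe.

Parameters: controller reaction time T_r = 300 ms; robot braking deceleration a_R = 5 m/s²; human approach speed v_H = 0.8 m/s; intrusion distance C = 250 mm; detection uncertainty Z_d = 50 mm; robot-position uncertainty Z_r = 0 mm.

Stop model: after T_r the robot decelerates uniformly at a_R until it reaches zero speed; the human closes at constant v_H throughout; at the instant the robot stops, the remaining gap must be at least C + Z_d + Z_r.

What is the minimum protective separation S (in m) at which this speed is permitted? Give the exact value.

braking lasts T_s = (11/20)/5 = 0.1100 s
robot in T_r: 0.5500·0.3000 = 0.1650 m
robot covers 0.5500·0.1100 − ½·5.0000·0.1100² = 0.0302 m while stopping
person approaches 0.8000·(0.3000+0.1100) = 0.3280 m
margins: 0.2500+0.0500+0.0000 = 0.3000 m
S_min ≈ 0.1650+0.0302+0.3280+0.3000  ⇒  S_min = 3293/4000 m

S_min = 3293/4000 m = 0.8233 m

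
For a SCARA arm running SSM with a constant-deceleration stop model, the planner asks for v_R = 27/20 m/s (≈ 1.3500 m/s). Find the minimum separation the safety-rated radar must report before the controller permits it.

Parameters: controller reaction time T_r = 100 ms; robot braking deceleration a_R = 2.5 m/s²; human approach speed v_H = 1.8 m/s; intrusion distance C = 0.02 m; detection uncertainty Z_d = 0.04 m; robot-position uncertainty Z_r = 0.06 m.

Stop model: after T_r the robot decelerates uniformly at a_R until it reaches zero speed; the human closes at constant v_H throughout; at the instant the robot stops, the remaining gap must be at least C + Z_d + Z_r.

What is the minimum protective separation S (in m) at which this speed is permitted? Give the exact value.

stop time T_s = (27/20)/(5/2) = 0.5400 s
robot in T_r: 1.3500·0.1000 = 0.1350 m
braking distance = 1.3500²/(2·2.5000) = 0.3645 m
person approaches 1.8000·(0.1000+0.5400) = 1.1520 m
residual clearance needed = 0.0200+0.0400+0.0600 = 0.1200 m
S_min ≈ 0.1350+0.3645+1.1520+0.1200  ⇒  S_min = 3543/2000 m

S_min = 3543/2000 m = 1.7715 m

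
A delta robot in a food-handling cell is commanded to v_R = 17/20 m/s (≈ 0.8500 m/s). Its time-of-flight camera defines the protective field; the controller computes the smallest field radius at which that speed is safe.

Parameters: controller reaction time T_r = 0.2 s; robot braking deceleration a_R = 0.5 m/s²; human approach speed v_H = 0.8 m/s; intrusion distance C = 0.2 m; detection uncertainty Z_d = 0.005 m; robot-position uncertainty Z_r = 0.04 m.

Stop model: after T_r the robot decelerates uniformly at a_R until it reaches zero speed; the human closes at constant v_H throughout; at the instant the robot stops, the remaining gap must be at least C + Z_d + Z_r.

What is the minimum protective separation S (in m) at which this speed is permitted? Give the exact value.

stop time T_s = (17/20)/(1/2) = 1.7000 s
robot covers v_R·T_r = 0.8500·0.2000 = 0.1700 m before braking
robot covers 0.8500·1.7000 − ½·0.5000·1.7000² = 0.7225 m while stopping
human closes 0.8000·1.9000 = 1.5200 m
C+Z_d+Z_r = 0.2000+0.0050+0.0400 = 0.2450 m
S_min ≈ 0.1700+0.7225+1.5200+0.2450  ⇒  S_min = 1063/400 m

S_min = 1063/400 m = 2.6575 m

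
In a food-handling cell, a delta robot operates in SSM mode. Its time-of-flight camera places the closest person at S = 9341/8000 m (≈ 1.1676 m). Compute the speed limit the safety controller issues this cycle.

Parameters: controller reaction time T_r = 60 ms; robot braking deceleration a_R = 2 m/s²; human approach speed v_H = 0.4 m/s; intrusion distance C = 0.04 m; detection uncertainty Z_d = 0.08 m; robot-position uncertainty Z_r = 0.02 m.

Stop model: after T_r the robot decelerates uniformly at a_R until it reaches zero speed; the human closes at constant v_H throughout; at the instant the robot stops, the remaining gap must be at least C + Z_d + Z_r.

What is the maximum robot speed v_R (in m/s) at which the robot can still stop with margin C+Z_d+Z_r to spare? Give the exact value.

v_R_max = 31/20 m/s = 1.5500 m/s

collect terms ⇒ (1/4)·v_R² + (13/50)·v_R + (-8029/8000) = 0
  disc = (13/50)² − 4·(1/4)·(-8029/8000) = 42849/40000 ; √disc = 207/200
  v_R = (−(13/50) + 207/200) / (2·(1/4)) = 31/20 m/s
check:
braking lasts T_s = (31/20)/2 = 0.7750 s
reaction-phase robot travel = 1.5500·0.0600 = 0.0930 m
robot covers 1.5500·0.7750 − ½·2.0000·0.7750² = 0.6006 m while stopping
human over T_r+T_s: 0.4000·(0.0600+0.7750) = 0.3340 m
C+Z_d+Z_r = 0.0400+0.0800+0.0200 = 0.1400 m
sum ≈ 0.0930+0.6006+0.3340+0.1400 ≈ 1.1676 m = S ✓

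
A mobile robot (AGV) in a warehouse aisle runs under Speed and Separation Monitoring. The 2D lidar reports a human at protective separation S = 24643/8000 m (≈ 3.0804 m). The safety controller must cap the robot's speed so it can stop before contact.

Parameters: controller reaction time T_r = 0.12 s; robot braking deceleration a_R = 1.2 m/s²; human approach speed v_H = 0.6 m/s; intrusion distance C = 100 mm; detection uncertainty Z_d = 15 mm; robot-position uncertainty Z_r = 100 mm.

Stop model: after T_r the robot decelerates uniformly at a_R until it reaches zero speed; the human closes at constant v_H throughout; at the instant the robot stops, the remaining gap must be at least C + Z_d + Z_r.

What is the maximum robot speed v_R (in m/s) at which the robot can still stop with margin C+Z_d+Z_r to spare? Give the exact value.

collect terms ⇒ (5/12)·v_R² + (31/50)·v_R + (-22347/8000) = 0
  disc = (31/50)² − 4·(5/12)·(-22347/8000) = 201601/40000 ; √disc = 449/200
  v_R = (−(31/50) + 449/200) / (2·(5/12)) = 39/20 m/s
check:
braking lasts T_s = (39/20)/(6/5) = 1.6250 s
robot in T_r: 1.9500·0.1200 = 0.2340 m
braking distance = 1.9500²/(2·1.2000) = 1.5844 m
person approaches 0.6000·(0.1200+1.6250) = 1.0470 m
margins: 0.1000+0.0150+0.1000 = 0.2150 m
sum ≈ 0.2340+1.5844+1.0470+0.2150 ≈ 3.0804 m = S ✓

v_R_max = 39/20 m/s = 1.9500 m/s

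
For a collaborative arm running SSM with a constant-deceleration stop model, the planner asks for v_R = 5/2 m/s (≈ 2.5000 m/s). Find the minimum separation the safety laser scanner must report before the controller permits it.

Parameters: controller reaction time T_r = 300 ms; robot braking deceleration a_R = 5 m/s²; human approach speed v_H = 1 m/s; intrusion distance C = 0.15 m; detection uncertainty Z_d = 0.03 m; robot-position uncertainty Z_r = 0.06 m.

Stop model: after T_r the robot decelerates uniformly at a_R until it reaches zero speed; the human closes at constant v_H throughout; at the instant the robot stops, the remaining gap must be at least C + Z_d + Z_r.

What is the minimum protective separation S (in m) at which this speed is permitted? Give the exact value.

braking lasts T_s = (5/2)/5 = 0.5000 s
robot in T_r: 2.5000·0.3000 = 0.7500 m
braking distance = 2.5000²/(2·5.0000) = 0.6250 m
human closes 1.0000·0.8000 = 0.8000 m
C+Z_d+Z_r = 0.1500+0.0300+0.0600 = 0.2400 m
S_min ≈ 0.7500+0.6250+0.8000+0.2400  ⇒  S_min = 483/200 m

S_min = 483/200 m = 2.4150 m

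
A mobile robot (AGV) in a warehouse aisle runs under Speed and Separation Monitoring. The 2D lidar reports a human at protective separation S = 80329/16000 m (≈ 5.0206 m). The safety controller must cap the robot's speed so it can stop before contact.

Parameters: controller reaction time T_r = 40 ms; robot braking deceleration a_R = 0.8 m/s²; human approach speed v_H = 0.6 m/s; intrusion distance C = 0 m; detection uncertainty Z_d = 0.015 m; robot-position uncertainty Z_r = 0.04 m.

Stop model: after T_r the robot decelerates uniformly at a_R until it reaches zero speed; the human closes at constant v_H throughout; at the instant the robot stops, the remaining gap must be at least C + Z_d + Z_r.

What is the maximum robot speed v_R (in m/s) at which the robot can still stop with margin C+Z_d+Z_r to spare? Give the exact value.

v_R_max = 9/4 m/s = 2.2500 m/s

at the boundary: (5/8)·v² + (79/100)·v + (-15813/3200) = 0
  disc = (79/100)² − 4·(5/8)·(-15813/3200) = 2076481/160000 ; √disc = 1441/400
  v_R = (−(79/100) + 1441/400) / (2·(5/8)) = 9/4 m/s
check:
T_s = v_R/a_R = (9/4)/(4/5) = 2.8125 s
robot in T_r: 2.2500·0.0400 = 0.0900 m
robot under decel: 2.2500²/(2·0.8000) = 3.1641 m
person approaches 0.6000·(0.0400+2.8125) = 1.7115 m
C+Z_d+Z_r = 0.0000+0.0150+0.0400 = 0.0550 m
sum ≈ 0.0900+3.1641+1.7115+0.0550 ≈ 5.0206 m = S ✓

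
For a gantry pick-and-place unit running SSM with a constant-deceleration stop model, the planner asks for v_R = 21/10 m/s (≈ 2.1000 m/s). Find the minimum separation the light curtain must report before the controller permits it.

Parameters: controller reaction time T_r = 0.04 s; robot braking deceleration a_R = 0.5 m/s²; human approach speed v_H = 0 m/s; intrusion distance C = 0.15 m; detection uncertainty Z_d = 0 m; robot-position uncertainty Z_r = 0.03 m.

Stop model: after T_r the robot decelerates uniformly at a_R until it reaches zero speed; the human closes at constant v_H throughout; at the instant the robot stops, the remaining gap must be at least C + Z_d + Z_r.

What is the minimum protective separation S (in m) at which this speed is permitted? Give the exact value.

S_min = 2337/500 m = 4.6740 m

braking lasts T_s = (21/10)/(1/2) = 4.2000 s
robot covers v_R·T_r = 2.1000·0.0400 = 0.0840 m before braking
robot covers 2.1000·4.2000 − ½·0.5000·4.2000² = 4.4100 m while stopping
person approaches 0.0000·(0.0400+4.2000) = 0.0000 m
margins: 0.1500+0.0000+0.0300 = 0.1800 m
S_min ≈ 0.0840+4.4100+0.0000+0.1800  ⇒  S_min = 2337/500 m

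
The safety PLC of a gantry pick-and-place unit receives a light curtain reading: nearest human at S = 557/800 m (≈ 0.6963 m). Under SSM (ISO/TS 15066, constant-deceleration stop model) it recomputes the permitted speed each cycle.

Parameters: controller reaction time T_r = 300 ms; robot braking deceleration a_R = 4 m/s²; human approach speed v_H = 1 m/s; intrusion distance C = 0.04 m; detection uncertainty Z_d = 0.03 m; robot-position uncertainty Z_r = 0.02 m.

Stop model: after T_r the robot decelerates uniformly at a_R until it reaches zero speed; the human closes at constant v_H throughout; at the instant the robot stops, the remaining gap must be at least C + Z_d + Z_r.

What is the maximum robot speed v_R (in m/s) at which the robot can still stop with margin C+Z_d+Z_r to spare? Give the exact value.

v_R_max = 1/2 m/s = 0.5000 m/s

at the boundary: (1/8)·v² + (11/20)·v + (-49/160) = 0
  disc = (11/20)² − 4·(1/8)·(-49/160) = 729/1600 ; √disc = 27/40
  v_R = (−(11/20) + 27/40) / (2·(1/8)) = 1/2 m/s
check:
stop time T_s = (1/2)/4 = 0.1250 s
reaction-phase robot travel = 0.5000·0.3000 = 0.1500 m
robot under decel: 0.5000²/(2·4.0000) = 0.0312 m
person approaches 1.0000·(0.3000+0.1250) = 0.4250 m
C+Z_d+Z_r = 0.0400+0.0300+0.0200 = 0.0900 m
sum ≈ 0.1500+0.0312+0.4250+0.0900 ≈ 0.6963 m = S ✓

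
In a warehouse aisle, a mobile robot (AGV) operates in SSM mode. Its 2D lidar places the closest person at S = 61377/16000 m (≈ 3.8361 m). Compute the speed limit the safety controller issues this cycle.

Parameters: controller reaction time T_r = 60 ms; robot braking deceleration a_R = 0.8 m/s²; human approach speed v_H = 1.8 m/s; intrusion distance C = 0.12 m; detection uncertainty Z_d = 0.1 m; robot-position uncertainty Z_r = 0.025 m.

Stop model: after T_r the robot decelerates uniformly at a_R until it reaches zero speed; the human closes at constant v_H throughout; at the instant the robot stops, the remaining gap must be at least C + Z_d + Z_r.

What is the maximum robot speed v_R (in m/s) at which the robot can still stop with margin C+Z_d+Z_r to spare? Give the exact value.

at the boundary: (5/8)·v² + (231/100)·v + (-55729/16000) = 0
  disc = (231/100)² − 4·(5/8)·(-55729/16000) = 2247001/160000 ; √disc = 1499/400
  v_R = (−(231/100) + 1499/400) / (2·(5/8)) = 23/20 m/s
check:
braking lasts T_s = (23/20)/(4/5) = 1.4375 s
reaction-phase robot travel = 1.1500·0.0600 = 0.0690 m
robot under decel: 1.1500²/(2·0.8000) = 0.8266 m
person approaches 1.8000·(0.0600+1.4375) = 2.6955 m
margins: 0.1200+0.1000+0.0250 = 0.2450 m
sum ≈ 0.0690+0.8266+2.6955+0.2450 ≈ 3.8361 m = S ✓

v_R_max = 23/20 m/s = 1.1500 m/s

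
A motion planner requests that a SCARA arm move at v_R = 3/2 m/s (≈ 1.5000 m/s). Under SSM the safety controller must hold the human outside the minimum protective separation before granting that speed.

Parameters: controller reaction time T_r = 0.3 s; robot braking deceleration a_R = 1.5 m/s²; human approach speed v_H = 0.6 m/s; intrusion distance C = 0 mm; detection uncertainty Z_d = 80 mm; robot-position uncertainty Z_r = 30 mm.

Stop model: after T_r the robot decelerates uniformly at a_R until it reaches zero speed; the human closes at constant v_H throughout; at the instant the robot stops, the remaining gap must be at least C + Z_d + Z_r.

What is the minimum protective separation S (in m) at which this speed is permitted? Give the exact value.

S_min = 209/100 m = 2.0900 m

T_s = v_R/a_R = (3/2)/(3/2) = 1.0000 s
robot covers v_R·T_r = 1.5000·0.3000 = 0.4500 m before braking
robot under decel: 1.5000²/(2·1.5000) = 0.7500 m
person approaches 0.6000·(0.3000+1.0000) = 0.7800 m
C+Z_d+Z_r = 0.0000+0.0800+0.0300 = 0.1100 m
S_min ≈ 0.4500+0.7500+0.7800+0.1100  ⇒  S_min = 209/100 m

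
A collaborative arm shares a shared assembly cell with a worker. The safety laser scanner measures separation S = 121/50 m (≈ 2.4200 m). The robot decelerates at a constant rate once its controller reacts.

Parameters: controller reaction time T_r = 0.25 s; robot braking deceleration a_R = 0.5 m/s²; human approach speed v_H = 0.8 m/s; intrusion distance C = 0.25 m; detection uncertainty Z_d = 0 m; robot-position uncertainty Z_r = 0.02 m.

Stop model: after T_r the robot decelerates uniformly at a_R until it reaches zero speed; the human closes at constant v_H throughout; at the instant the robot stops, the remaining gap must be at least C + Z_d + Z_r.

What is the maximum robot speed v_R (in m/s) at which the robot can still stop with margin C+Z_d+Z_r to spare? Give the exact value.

at the boundary: (1)·v² + (37/20)·v + (-39/20) = 0
  disc = (37/20)² − 4·(1)·(-39/20) = 4489/400 ; √disc = 67/20
  v_R = (−(37/20) + 67/20) / (2·(1)) = 3/4 m/s
check:
stop time T_s = (3/4)/(1/2) = 1.5000 s
robot in T_r: 0.7500·0.2500 = 0.1875 m
braking distance = 0.7500²/(2·0.5000) = 0.5625 m
human over T_r+T_s: 0.8000·(0.2500+1.5000) = 1.4000 m
C+Z_d+Z_r = 0.2500+0.0000+0.0200 = 0.2700 m
sum ≈ 0.1875+0.5625+1.4000+0.2700 ≈ 2.4200 m = S ✓

v_R_max = 3/4 m/s = 0.7500 m/s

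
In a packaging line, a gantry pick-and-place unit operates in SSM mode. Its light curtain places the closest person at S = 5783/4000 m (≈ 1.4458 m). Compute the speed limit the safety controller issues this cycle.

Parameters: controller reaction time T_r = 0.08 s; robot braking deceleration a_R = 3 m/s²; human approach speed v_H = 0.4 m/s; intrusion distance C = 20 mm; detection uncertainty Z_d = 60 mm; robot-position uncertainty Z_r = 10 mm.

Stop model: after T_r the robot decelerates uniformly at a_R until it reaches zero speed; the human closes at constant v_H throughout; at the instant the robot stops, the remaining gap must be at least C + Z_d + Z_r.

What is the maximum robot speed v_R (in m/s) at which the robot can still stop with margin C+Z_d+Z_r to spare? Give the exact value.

collect terms ⇒ (1/6)·v_R² + (16/75)·v_R + (-1059/800) = 0
  disc = (16/75)² − 4·(1/6)·(-1059/800) = 83521/90000 ; √disc = 289/300
  v_R = (−(16/75) + 289/300) / (2·(1/6)) = 9/4 m/s
check:
braking lasts T_s = (9/4)/3 = 0.7500 s
reaction-phase robot travel = 2.2500·0.0800 = 0.1800 m
braking distance = 2.2500²/(2·3.0000) = 0.8438 m
human closes 0.4000·0.8300 = 0.3320 m
margins: 0.0200+0.0600+0.0100 = 0.0900 m
sum ≈ 0.1800+0.8438+0.3320+0.0900 ≈ 1.4458 m = S ✓

v_R_max = 9/4 m/s = 2.2500 m/s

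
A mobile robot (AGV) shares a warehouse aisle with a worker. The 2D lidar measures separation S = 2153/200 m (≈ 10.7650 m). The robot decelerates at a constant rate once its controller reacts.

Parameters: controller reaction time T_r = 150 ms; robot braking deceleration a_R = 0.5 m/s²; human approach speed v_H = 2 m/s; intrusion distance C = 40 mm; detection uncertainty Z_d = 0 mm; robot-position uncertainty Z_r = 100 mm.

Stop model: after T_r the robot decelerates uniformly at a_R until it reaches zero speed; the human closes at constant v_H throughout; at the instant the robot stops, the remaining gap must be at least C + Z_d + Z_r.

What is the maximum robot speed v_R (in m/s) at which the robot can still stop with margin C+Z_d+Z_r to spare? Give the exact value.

at the boundary: (1)·v² + (83/20)·v + (-413/40) = 0
  disc = (83/20)² − 4·(1)·(-413/40) = 23409/400 ; √disc = 153/20
  v_R = (−(83/20) + 153/20) / (2·(1)) = 7/4 m/s
check:
T_s = v_R/a_R = (7/4)/(1/2) = 3.5000 s
robot covers v_R·T_r = 1.7500·0.1500 = 0.2625 m before braking
braking distance = 1.7500²/(2·0.5000) = 3.0625 m
person approaches 2.0000·(0.1500+3.5000) = 7.3000 m
C+Z_d+Z_r = 0.0400+0.0000+0.1000 = 0.1400 m
sum ≈ 0.2625+3.0625+7.3000+0.1400 ≈ 10.7650 m = S ✓

v_R_max = 7/4 m/s = 1.7500 m/s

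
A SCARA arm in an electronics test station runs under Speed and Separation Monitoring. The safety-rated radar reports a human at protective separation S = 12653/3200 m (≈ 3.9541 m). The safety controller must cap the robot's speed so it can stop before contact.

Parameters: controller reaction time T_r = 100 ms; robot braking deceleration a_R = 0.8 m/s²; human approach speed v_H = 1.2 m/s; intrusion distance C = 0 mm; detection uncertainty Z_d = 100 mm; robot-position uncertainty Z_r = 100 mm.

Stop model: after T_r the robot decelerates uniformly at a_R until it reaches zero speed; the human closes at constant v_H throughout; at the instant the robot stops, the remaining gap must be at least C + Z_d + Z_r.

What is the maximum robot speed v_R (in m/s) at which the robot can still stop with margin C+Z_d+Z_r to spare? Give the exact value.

v_R_max = 29/20 m/s = 1.4500 m/s

at the boundary: (5/8)·v² + (8/5)·v + (-11629/3200) = 0
  disc = (8/5)² − 4·(5/8)·(-11629/3200) = 74529/6400 ; √disc = 273/80
  v_R = (−(8/5) + 273/80) / (2·(5/8)) = 29/20 m/s
check:
T_s = v_R/a_R = (29/20)/(4/5) = 1.8125 s
robot covers v_R·T_r = 1.4500·0.1000 = 0.1450 m before braking
braking distance = 1.4500²/(2·0.8000) = 1.3141 m
person approaches 1.2000·(0.1000+1.8125) = 2.2950 m
residual clearance needed = 0.0000+0.1000+0.1000 = 0.2000 m
sum ≈ 0.1450+1.3141+2.2950+0.2000 ≈ 3.9541 m = S ✓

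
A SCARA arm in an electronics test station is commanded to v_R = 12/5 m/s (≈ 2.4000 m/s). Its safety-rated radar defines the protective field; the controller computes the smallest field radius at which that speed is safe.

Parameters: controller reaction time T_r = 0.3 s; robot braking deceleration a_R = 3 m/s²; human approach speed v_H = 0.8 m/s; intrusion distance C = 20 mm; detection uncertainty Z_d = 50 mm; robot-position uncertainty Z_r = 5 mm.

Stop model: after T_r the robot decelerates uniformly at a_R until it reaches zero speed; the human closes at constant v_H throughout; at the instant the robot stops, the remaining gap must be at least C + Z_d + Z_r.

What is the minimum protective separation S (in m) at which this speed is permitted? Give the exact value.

S_min = 527/200 m = 2.6350 m

stop time T_s = (12/5)/3 = 0.8000 s
reaction-phase robot travel = 2.4000·0.3000 = 0.7200 m
robot under decel: 2.4000²/(2·3.0000) = 0.9600 m
person approaches 0.8000·(0.3000+0.8000) = 0.8800 m
residual clearance needed = 0.0200+0.0500+0.0050 = 0.0750 m
S_min ≈ 0.7200+0.9600+0.8800+0.0750  ⇒  S_min = 527/200 m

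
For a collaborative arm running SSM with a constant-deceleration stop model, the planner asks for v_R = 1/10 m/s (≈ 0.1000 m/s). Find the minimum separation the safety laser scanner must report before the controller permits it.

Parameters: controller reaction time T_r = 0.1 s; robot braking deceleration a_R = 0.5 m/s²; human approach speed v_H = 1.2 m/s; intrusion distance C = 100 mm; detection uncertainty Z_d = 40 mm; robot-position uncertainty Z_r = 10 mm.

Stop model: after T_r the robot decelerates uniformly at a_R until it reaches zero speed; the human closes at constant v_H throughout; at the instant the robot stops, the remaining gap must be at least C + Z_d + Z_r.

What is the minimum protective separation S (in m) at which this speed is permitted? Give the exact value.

S_min = 53/100 m = 0.5300 m

stop time T_s = (1/10)/(1/2) = 0.2000 s
robot covers v_R·T_r = 0.1000·0.1000 = 0.0100 m before braking
robot covers 0.1000·0.2000 − ½·0.5000·0.2000² = 0.0100 m while stopping
person approaches 1.2000·(0.1000+0.2000) = 0.3600 m
C+Z_d+Z_r = 0.1000+0.0400+0.0100 = 0.1500 m
S_min ≈ 0.0100+0.0100+0.3600+0.1500  ⇒  S_min = 53/100 m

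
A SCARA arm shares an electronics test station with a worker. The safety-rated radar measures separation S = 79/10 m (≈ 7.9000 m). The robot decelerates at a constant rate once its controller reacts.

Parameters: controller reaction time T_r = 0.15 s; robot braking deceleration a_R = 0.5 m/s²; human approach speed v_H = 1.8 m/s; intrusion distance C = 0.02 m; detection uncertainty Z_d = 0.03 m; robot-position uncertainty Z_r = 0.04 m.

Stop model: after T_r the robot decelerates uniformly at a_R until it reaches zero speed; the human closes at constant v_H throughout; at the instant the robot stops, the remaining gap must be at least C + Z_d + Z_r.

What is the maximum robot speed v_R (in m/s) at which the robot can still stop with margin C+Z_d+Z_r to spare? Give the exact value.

collect terms ⇒ (1)·v_R² + (15/4)·v_R + (-377/50) = 0
  disc = (15/4)² − 4·(1)·(-377/50) = 17689/400 ; √disc = 133/20
  v_R = (−(15/4) + 133/20) / (2·(1)) = 29/20 m/s
check:
braking lasts T_s = (29/20)/(1/2) = 2.9000 s
robot in T_r: 1.4500·0.1500 = 0.2175 m
robot covers 1.4500·2.9000 − ½·0.5000·2.9000² = 2.1025 m while stopping
human closes 1.8000·3.0500 = 5.4900 m
margins: 0.0200+0.0300+0.0400 = 0.0900 m
sum ≈ 0.2175+2.1025+5.4900+0.0900 ≈ 7.9000 m = S ✓

v_R_max = 29/20 m/s = 1.4500 m/s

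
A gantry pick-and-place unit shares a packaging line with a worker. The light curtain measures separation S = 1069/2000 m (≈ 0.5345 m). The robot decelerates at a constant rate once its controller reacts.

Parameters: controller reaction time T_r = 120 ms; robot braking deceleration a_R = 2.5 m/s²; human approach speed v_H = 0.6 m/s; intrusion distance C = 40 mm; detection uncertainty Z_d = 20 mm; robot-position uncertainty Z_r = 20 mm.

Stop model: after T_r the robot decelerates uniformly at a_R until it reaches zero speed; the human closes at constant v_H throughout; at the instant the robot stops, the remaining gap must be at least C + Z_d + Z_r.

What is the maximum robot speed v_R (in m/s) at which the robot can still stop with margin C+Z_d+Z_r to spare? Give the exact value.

v_R_max = 3/4 m/s = 0.7500 m/s

at the boundary: (1/5)·v² + (9/25)·v + (-153/400) = 0
  disc = (9/25)² − 4·(1/5)·(-153/400) = 1089/2500 ; √disc = 33/50
  v_R = (−(9/25) + 33/50) / (2·(1/5)) = 3/4 m/s
check:
T_s = v_R/a_R = (3/4)/(5/2) = 0.3000 s
reaction-phase robot travel = 0.7500·0.1200 = 0.0900 m
braking distance = 0.7500²/(2·2.5000) = 0.1125 m
person approaches 0.6000·(0.1200+0.3000) = 0.2520 m
C+Z_d+Z_r = 0.0400+0.0200+0.0200 = 0.0800 m
sum ≈ 0.0900+0.1125+0.2520+0.0800 ≈ 0.5345 m = S ✓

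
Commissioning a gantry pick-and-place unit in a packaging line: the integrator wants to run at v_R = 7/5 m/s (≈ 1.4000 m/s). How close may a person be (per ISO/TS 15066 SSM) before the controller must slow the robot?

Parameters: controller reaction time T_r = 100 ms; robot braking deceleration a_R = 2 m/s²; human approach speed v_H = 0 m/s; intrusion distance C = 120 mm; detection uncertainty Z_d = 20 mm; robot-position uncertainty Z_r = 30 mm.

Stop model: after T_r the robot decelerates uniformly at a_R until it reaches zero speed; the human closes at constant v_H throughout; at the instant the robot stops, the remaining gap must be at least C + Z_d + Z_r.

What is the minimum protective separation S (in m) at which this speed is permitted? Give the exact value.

T_s = v_R/a_R = (7/5)/2 = 0.7000 s
reaction-phase robot travel = 1.4000·0.1000 = 0.1400 m
robot under decel: 1.4000²/(2·2.0000) = 0.4900 m
human closes 0.0000·0.8000 = 0.0000 m
margins: 0.1200+0.0200+0.0300 = 0.1700 m
S_min ≈ 0.1400+0.4900+0.0000+0.1700  ⇒  S_min = 4/5 m

S_min = 4/5 m = 0.8000 m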